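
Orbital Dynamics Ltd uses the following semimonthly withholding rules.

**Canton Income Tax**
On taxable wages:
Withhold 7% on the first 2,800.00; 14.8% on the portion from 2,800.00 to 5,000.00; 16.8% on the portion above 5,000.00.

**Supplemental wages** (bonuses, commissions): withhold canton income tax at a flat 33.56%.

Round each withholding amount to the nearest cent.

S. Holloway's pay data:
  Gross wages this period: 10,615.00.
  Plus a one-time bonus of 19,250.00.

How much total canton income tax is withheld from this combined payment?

Canton Income Tax: taxable = 10,615.00
  521.60 + 16.8% × (10,615.00 − 5,000.00) = 521.60 + 16.8% × 5,615.00 = 1,464.92
Supplemental (33.56% flat on bonus): 33.56% × 19,250.00 = 6,460.30
Total canton income tax: 1,464.92 + 6,460.30 = 7,925.22

7,925.22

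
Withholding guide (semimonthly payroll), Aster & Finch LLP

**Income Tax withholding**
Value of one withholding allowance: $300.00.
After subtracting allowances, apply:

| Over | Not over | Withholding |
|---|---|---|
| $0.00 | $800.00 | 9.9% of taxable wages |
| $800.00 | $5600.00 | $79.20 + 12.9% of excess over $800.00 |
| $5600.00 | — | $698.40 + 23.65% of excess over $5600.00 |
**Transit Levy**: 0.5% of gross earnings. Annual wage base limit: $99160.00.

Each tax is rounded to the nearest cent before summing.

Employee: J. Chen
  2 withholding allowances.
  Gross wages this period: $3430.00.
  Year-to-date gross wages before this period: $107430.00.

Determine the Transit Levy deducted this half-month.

Transit Levy: YTD $107430.00 ≥ cap $99160.00 → $0.00

$0.00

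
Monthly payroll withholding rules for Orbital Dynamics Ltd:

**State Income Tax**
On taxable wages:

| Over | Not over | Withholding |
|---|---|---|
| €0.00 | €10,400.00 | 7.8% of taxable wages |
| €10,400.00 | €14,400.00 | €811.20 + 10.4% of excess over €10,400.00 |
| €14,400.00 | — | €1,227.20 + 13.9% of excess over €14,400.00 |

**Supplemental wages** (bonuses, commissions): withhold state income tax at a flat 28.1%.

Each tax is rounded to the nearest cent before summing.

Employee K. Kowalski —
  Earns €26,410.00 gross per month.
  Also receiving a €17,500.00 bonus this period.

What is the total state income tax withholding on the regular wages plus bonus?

State Income Tax: taxable = €26,410.00
  €1,227.20 + 13.9% × (€26,410.00 − €14,400.00) = €1,227.20 + 13.9% × €12,010.00 = €2,896.59
Supplemental (28.1% flat on bonus): 28.1% × €17,500.00 = €4,917.50
Total state income tax: €2,896.59 + €4,917.50 = €7,814.09

€7,814.09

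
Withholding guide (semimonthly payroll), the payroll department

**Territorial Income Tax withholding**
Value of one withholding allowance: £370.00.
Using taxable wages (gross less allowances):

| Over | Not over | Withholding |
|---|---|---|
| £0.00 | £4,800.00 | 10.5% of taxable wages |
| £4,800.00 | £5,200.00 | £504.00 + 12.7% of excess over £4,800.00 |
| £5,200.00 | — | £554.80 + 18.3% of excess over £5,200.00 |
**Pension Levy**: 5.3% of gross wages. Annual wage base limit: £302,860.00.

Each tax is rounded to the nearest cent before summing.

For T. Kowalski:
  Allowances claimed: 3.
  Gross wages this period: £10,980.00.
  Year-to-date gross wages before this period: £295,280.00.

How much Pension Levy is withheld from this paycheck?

£401.74

Pension Levy: cap £302,860.00 − YTD £295,280.00 = £7,580.00 subject; 5.3% × £7,580.00 = £401.74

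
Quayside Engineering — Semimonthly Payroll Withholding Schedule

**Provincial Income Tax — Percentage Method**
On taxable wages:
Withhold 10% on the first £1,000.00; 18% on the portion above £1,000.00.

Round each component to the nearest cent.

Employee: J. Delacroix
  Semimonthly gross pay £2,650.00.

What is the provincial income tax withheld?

Provincial Income Tax: taxable = £2,650.00
  £100.00 + 18% × (£2,650.00 − £1,000.00) = £100.00 + 18% × £1,650.00 = £397.00

£397.00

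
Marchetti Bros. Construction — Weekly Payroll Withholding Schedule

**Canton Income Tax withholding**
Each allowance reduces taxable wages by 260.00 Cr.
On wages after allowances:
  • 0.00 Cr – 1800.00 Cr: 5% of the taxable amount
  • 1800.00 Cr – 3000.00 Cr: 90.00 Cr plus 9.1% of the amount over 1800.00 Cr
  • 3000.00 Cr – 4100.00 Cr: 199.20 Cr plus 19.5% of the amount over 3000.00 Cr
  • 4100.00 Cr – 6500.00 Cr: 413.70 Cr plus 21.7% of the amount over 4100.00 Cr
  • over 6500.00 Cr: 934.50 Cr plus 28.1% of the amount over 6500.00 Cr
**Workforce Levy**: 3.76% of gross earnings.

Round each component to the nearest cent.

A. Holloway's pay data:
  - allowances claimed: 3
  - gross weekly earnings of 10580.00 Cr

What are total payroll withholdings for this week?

Canton Income Tax: taxable = 10580.00 Cr − 3×260.00 Cr = 9800.00 Cr
  934.50 Cr + 28.1% × (9800.00 Cr − 6500.00 Cr) = 934.50 Cr + 28.1% × 3300.00 Cr = 1861.80 Cr
Workforce Levy: 3.76% × 10580.00 Cr = 397.81 Cr
Total: 1861.80 Cr + 397.81 Cr = 2259.61 Cr

2259.61 Cr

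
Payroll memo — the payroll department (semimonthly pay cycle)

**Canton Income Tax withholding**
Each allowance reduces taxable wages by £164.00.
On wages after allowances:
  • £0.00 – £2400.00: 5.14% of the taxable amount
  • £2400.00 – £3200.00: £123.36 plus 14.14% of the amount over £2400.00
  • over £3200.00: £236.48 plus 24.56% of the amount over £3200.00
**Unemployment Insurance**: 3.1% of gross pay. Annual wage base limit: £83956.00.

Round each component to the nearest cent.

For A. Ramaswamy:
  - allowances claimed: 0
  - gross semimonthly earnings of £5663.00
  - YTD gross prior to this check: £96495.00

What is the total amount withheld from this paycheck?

Canton Income Tax: taxable = £5663.00
  £236.48 + 24.56% × (£5663.00 − £3200.00) = £236.48 + 24.56% × £2463.00 = £841.39
Unemployment Insurance: YTD £96495.00 ≥ cap £83956.00 → £0.00
Total: £841.39 + £0.00 = £841.39

£841.39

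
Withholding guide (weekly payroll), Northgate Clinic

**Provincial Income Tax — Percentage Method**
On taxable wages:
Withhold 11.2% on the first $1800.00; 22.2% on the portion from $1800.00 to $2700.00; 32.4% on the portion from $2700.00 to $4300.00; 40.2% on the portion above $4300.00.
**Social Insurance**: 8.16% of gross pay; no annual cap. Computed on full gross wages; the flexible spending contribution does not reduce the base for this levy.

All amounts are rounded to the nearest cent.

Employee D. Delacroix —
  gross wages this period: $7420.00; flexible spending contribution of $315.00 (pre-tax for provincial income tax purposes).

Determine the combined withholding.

$2652.88

Provincial Income Tax: taxable = $7420.00 − $315.00 = $7105.00
  $919.80 + 40.2% × ($7105.00 − $4300.00) = $919.80 + 40.2% × $2805.00 = $2047.41
Social Insurance: 8.16% × $7420.00 = $605.47
Total: $2047.41 + $605.47 = $2652.88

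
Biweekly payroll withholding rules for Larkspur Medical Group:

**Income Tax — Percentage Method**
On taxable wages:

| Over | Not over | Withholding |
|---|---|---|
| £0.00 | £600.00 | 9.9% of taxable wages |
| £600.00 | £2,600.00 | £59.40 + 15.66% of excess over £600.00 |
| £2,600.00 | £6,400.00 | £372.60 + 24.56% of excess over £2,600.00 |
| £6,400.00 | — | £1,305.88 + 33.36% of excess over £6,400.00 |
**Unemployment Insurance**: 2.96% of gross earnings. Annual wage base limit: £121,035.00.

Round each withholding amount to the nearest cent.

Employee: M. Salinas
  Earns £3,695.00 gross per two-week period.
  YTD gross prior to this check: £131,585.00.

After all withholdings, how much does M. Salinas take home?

Income Tax: taxable = £3,695.00
  £372.60 + 24.56% × (£3,695.00 − £2,600.00) = £372.60 + 24.56% × £1,095.00 = £641.53
Unemployment Insurance: YTD £131,585.00 ≥ cap £121,035.00 → £0.00
Total withheld: £641.53 + £0.00 = £641.53
Net pay: £3,695.00 − £641.53 = £3,053.47

£3,053.47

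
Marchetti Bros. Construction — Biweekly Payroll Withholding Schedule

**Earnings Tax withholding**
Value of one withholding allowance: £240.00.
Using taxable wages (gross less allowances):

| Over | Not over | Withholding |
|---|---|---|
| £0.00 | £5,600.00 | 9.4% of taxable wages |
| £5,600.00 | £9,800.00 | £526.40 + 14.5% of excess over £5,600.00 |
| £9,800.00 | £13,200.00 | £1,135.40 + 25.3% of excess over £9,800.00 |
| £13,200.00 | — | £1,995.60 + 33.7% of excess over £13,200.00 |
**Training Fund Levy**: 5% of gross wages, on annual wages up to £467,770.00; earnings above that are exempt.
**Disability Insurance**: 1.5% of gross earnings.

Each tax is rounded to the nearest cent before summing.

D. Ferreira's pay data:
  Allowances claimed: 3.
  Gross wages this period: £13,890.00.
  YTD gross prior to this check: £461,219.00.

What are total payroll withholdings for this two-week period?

Earnings Tax: taxable = £13,890.00 − 3×£240.00 = £13,170.00
  £1,135.40 + 25.3% × (£13,170.00 − £9,800.00) = £1,135.40 + 25.3% × £3,370.00 = £1,988.01
Training Fund Levy: cap £467,770.00 − YTD £461,219.00 = £6,551.00 subject; 5% × £6,551.00 = £327.55
Disability Insurance: 1.5% × £13,890.00 = £208.35
Total: £1,988.01 + £327.55 + £208.35 = £2,523.91

£2,523.91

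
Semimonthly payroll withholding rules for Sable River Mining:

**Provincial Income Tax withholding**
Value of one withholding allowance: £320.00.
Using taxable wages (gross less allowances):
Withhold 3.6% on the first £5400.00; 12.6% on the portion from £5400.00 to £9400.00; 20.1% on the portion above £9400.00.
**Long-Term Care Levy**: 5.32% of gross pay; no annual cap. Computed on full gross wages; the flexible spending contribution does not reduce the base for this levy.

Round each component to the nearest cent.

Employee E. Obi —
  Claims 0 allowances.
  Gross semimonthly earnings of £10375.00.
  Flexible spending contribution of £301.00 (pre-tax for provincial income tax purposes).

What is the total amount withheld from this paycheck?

£1385.82

Provincial Income Tax: taxable = £10375.00 − £301.00 = £10074.00
  £698.40 + 20.1% × (£10074.00 − £9400.00) = £698.40 + 20.1% × £674.00 = £833.87
Long-Term Care Levy: 5.32% × £10375.00 = £551.95
Total: £833.87 + £551.95 = £1385.82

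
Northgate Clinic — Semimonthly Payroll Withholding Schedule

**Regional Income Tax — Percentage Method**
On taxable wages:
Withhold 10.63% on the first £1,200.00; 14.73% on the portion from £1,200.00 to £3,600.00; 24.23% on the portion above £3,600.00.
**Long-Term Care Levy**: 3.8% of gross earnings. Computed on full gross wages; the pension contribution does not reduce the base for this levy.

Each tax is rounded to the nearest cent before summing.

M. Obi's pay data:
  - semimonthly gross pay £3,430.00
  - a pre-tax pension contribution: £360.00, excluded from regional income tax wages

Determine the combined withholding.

£533.35

Regional Income Tax: taxable = £3,430.00 − £360.00 = £3,070.00
  £127.56 + 14.73% × (£3,070.00 − £1,200.00) = £127.56 + 14.73% × £1,870.00 = £403.01
Long-Term Care Levy: 3.8% × £3,430.00 = £130.34
Total: £403.01 + £130.34 = £533.35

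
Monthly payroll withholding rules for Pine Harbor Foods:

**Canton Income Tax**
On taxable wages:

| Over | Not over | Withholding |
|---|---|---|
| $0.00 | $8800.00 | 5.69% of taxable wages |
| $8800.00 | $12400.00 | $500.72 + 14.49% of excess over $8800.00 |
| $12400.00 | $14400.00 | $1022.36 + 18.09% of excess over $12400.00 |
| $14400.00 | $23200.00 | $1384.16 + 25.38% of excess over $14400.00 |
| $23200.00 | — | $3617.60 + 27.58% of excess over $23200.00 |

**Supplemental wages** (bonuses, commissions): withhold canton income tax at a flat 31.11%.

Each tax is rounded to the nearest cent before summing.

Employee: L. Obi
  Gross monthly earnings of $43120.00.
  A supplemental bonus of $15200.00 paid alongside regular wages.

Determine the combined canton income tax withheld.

$13840.26

Canton Income Tax: taxable = $43120.00
  $3617.60 + 27.58% × ($43120.00 − $23200.00) = $3617.60 + 27.58% × $19920.00 = $9111.54
Supplemental (31.11% flat on bonus): 31.11% × $15200.00 = $4728.72
Total canton income tax: $9111.54 + $4728.72 = $13840.26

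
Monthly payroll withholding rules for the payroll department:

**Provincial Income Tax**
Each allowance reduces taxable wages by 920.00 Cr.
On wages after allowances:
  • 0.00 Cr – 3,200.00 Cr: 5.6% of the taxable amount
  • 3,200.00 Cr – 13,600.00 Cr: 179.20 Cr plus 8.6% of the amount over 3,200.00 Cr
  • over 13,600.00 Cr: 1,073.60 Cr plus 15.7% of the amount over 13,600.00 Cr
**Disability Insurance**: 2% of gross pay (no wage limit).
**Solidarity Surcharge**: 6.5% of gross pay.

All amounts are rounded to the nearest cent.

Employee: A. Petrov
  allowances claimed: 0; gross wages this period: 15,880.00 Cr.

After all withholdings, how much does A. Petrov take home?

13,098.64 Cr

Provincial Income Tax: taxable = 15,880.00 Cr
  1,073.60 Cr + 15.7% × (15,880.00 Cr − 13,600.00 Cr) = 1,073.60 Cr + 15.7% × 2,280.00 Cr = 1,431.56 Cr
Disability Insurance: 2% × 15,880.00 Cr = 317.60 Cr
Solidarity Surcharge: 6.5% × 15,880.00 Cr = 1,032.20 Cr
Total withheld: 1,431.56 Cr + 317.60 Cr + 1,032.20 Cr = 2,781.36 Cr
Net pay: 15,880.00 Cr − 2,781.36 Cr = 13,098.64 Cr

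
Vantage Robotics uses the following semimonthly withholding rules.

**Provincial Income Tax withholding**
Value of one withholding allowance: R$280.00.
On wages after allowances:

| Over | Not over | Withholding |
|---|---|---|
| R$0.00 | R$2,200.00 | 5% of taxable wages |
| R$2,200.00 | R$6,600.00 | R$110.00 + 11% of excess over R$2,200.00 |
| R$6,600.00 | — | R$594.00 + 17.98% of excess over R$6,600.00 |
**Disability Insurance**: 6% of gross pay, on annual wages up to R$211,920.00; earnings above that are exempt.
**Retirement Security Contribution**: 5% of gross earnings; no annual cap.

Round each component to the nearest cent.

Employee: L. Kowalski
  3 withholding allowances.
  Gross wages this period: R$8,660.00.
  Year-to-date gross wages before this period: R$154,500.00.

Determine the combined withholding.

R$1,765.96

Provincial Income Tax: taxable = R$8,660.00 − 3×R$280.00 = R$7,820.00
  R$594.00 + 17.98% × (R$7,820.00 − R$6,600.00) = R$594.00 + 17.98% × R$1,220.00 = R$813.36
Disability Insurance: 6% × R$8,660.00 = R$519.60
Retirement Security Contribution: 5% × R$8,660.00 = R$433.00
Total: R$813.36 + R$519.60 + R$433.00 = R$1,765.96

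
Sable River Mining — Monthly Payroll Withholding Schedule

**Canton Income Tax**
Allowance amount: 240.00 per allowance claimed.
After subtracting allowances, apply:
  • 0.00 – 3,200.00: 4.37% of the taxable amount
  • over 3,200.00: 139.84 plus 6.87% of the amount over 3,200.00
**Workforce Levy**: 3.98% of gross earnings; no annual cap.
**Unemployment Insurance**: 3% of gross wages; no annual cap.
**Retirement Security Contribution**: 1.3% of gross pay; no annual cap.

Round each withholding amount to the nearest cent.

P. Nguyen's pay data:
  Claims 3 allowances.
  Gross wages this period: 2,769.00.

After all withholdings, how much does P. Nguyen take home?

Canton Income Tax: taxable = 2,769.00 − 3×240.00 = 2,049.00
  4.37% × 2,049.00 = 89.54
Workforce Levy: 3.98% × 2,769.00 = 110.21
Unemployment Insurance: 3% × 2,769.00 = 83.07
Retirement Security Contribution: 1.3% × 2,769.00 = 36.00
Total withheld: 89.54 + 110.21 + 83.07 + 36.00 = 318.82
Net pay: 2,769.00 − 318.82 = 2,450.18

2,450.18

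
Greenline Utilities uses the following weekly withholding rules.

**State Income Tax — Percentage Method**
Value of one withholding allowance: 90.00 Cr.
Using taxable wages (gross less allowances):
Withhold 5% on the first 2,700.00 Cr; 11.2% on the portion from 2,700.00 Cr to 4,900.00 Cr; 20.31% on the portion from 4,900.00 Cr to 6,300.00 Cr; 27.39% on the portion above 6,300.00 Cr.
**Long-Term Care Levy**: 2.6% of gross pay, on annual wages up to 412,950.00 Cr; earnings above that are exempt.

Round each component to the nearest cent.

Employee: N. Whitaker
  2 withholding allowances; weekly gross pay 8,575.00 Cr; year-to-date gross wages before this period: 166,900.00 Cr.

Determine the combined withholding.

State Income Tax: taxable = 8,575.00 Cr − 2×90.00 Cr = 8,395.00 Cr
  665.74 Cr + 27.39% × (8,395.00 Cr − 6,300.00 Cr) = 665.74 Cr + 27.39% × 2,095.00 Cr = 1,239.56 Cr
Long-Term Care Levy: 2.6% × 8,575.00 Cr = 222.95 Cr
Total: 1,239.56 Cr + 222.95 Cr = 1,462.51 Cr

1,462.51 Cr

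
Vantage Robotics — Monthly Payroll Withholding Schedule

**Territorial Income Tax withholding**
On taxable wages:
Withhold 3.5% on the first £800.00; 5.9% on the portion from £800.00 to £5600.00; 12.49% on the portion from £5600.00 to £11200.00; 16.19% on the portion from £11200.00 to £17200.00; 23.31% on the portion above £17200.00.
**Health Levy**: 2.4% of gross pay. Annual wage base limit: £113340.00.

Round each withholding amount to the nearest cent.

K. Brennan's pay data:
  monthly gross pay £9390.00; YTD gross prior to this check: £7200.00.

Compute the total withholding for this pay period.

£1009.93

Territorial Income Tax: taxable = £9390.00
  £311.20 + 12.49% × (£9390.00 − £5600.00) = £311.20 + 12.49% × £3790.00 = £784.57
Health Levy: 2.4% × £9390.00 = £225.36
Total: £784.57 + £225.36 = £1009.93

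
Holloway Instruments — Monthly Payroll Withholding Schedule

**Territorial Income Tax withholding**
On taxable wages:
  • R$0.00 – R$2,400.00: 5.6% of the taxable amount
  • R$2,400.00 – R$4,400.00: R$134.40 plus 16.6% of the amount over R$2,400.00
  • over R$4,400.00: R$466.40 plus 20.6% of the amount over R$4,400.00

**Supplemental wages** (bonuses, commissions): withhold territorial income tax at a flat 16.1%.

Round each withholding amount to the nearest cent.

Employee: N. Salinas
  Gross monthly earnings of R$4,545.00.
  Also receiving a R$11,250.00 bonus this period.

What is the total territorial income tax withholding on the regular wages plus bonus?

R$2,307.52

Territorial Income Tax: taxable = R$4,545.00
  R$466.40 + 20.6% × (R$4,545.00 − R$4,400.00) = R$466.40 + 20.6% × R$145.00 = R$496.27
Supplemental (16.1% flat on bonus): 16.1% × R$11,250.00 = R$1,811.25
Total territorial income tax: R$496.27 + R$1,811.25 = R$2,307.52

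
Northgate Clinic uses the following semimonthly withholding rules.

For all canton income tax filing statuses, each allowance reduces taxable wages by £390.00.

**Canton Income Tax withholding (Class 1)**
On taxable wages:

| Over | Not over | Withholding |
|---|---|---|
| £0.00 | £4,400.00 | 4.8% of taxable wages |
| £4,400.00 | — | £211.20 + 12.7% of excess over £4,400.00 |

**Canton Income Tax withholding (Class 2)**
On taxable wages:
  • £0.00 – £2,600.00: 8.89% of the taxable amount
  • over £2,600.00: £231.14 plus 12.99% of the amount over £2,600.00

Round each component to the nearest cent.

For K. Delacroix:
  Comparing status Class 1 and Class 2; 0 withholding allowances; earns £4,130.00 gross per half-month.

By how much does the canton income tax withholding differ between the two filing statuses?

£231.65

Canton Income Tax (Class 1): taxable = £4,130.00
  4.8% × £4,130.00 = £198.24
Canton Income Tax (Class 2): taxable = £4,130.00
  £231.14 + 12.99% × (£4,130.00 − £2,600.00) = £231.14 + 12.99% × £1,530.00 = £429.89
Difference: |£198.24 − £429.89| = £231.65 (higher under Class 2)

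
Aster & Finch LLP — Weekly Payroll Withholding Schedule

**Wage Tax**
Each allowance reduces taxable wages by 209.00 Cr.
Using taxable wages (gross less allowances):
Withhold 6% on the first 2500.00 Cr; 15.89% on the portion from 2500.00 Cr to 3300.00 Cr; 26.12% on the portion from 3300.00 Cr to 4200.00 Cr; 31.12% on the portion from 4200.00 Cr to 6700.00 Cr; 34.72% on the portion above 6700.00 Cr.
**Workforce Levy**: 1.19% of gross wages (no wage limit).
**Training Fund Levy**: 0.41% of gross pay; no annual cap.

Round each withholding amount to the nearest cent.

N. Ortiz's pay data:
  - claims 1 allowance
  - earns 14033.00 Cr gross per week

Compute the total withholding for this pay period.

3988.18 Cr

Wage Tax: taxable = 14033.00 Cr − 1×209.00 Cr = 13824.00 Cr
  1290.20 Cr + 34.72% × (13824.00 Cr − 6700.00 Cr) = 1290.20 Cr + 34.72% × 7124.00 Cr = 3763.65 Cr
Workforce Levy: 1.19% × 14033.00 Cr = 166.99 Cr
Training Fund Levy: 0.41% × 14033.00 Cr = 57.54 Cr
Total: 3763.65 Cr + 166.99 Cr + 57.54 Cr = 3988.18 Cr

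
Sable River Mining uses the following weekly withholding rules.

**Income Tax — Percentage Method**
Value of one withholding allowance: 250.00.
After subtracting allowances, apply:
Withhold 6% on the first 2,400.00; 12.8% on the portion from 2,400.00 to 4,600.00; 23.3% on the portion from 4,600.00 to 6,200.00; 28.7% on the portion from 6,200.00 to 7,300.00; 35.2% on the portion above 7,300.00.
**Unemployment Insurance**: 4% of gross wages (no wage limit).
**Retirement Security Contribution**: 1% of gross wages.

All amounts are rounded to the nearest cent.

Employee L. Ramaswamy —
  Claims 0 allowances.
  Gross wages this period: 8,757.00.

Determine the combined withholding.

2,064.81

Income Tax: taxable = 8,757.00
  1,114.10 + 35.2% × (8,757.00 − 7,300.00) = 1,114.10 + 35.2% × 1,457.00 = 1,626.96
Unemployment Insurance: 4% × 8,757.00 = 350.28
Retirement Security Contribution: 1% × 8,757.00 = 87.57
Total: 1,626.96 + 350.28 + 87.57 = 2,064.81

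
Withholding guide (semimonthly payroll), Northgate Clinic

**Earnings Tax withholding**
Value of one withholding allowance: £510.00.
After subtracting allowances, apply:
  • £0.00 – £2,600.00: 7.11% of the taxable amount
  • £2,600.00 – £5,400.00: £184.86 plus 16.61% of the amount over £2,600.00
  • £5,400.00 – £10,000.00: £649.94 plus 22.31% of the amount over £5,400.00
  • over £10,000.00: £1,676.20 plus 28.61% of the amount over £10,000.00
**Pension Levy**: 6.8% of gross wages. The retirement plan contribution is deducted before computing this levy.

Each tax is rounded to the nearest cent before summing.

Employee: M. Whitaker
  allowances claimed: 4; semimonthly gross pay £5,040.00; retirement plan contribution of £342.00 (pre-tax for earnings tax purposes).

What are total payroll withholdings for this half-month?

£513.95

Earnings Tax: taxable = £5,040.00 − £342.00 − 4×£510.00 = £2,658.00
  £184.86 + 16.61% × (£2,658.00 − £2,600.00) = £184.86 + 16.61% × £58.00 = £194.49
Pension Levy: 6.8% × £4,698.00 = £319.46
Total: £194.49 + £319.46 = £513.95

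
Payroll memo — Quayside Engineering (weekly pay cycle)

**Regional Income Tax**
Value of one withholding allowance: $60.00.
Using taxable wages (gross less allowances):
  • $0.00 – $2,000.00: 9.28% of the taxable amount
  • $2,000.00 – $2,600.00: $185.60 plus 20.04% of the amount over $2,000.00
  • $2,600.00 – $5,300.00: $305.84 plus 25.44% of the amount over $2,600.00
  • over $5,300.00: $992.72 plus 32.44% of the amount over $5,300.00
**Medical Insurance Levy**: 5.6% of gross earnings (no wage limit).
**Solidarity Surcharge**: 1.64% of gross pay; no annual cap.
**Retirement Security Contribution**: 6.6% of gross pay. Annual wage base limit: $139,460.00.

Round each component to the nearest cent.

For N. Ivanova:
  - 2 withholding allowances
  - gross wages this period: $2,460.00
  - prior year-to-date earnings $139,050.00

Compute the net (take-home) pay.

Regional Income Tax: taxable = $2,460.00 − 2×$60.00 = $2,340.00
  $185.60 + 20.04% × ($2,340.00 − $2,000.00) = $185.60 + 20.04% × $340.00 = $253.74
Medical Insurance Levy: 5.6% × $2,460.00 = $137.76
Solidarity Surcharge: 1.64% × $2,460.00 = $40.34
Retirement Security Contribution: cap $139,460.00 − YTD $139,050.00 = $410.00 subject; 6.6% × $410.00 = $27.06
Total withheld: $253.74 + $137.76 + $40.34 + $27.06 = $458.90
Net pay: $2,460.00 − $458.90 = $2,001.10

$2,001.10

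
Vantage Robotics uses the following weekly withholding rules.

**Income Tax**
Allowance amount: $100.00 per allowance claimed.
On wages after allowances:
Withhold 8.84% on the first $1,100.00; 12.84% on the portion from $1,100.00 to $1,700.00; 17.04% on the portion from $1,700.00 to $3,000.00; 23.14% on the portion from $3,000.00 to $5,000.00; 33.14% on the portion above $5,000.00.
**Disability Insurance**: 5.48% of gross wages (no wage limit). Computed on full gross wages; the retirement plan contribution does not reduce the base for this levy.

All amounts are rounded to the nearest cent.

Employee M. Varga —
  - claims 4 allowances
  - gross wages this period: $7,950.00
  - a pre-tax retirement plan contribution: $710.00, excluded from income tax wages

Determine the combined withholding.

Income Tax: taxable = $7,950.00 − $710.00 − 4×$100.00 = $6,840.00
  $858.60 + 33.14% × ($6,840.00 − $5,000.00) = $858.60 + 33.14% × $1,840.00 = $1,468.38
Disability Insurance: 5.48% × $7,950.00 = $435.66
Total: $1,468.38 + $435.66 = $1,904.04

$1,904.04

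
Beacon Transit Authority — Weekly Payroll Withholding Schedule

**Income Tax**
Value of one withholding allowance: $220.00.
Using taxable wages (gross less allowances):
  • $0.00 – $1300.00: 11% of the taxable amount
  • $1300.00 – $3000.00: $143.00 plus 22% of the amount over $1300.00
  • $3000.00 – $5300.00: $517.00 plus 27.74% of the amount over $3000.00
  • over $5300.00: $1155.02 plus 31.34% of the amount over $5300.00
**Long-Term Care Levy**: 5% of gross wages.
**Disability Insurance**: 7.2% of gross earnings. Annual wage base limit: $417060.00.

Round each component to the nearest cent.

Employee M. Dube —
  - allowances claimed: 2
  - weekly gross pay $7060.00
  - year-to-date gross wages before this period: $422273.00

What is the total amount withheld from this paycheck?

$1921.71

Income Tax: taxable = $7060.00 − 2×$220.00 = $6620.00
  $1155.02 + 31.34% × ($6620.00 − $5300.00) = $1155.02 + 31.34% × $1320.00 = $1568.71
Long-Term Care Levy: 5% × $7060.00 = $353.00
Disability Insurance: YTD $422273.00 ≥ cap $417060.00 → $0.00
Total: $1568.71 + $353.00 + $0.00 = $1921.71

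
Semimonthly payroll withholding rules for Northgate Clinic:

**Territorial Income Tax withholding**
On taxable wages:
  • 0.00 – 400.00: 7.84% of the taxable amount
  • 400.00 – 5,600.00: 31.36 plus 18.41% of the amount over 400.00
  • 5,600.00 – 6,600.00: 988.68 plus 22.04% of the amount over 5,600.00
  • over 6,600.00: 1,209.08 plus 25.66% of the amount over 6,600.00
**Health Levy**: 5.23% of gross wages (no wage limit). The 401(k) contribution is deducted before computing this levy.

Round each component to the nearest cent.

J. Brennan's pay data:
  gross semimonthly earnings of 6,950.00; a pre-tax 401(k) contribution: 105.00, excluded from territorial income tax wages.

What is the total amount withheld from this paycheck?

Territorial Income Tax: taxable = 6,950.00 − 105.00 = 6,845.00
  1,209.08 + 25.66% × (6,845.00 − 6,600.00) = 1,209.08 + 25.66% × 245.00 = 1,271.95
Health Levy: 5.23% × 6,845.00 = 357.99
Total: 1,271.95 + 357.99 = 1,629.94

1,629.94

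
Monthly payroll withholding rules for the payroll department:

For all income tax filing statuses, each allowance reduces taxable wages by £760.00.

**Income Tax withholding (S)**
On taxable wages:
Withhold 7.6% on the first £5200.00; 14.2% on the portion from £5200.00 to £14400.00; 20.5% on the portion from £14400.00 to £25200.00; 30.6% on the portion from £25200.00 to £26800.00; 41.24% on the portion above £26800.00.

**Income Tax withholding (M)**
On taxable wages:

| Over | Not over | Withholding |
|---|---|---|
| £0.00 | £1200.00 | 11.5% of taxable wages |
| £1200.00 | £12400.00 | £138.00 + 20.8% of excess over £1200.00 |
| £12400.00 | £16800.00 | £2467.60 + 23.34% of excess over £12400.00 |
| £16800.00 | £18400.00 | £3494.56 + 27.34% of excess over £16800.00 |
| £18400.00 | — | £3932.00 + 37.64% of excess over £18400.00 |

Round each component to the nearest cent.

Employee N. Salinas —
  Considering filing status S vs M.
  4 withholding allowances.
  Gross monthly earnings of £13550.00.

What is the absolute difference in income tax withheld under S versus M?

Income Tax (S): taxable = £13550.00 − 4×£760.00 = £10510.00
  £395.20 + 14.2% × (£10510.00 − £5200.00) = £395.20 + 14.2% × £5310.00 = £1149.22
Income Tax (M): taxable = £13550.00 − 4×£760.00 = £10510.00
  £138.00 + 20.8% × (£10510.00 − £1200.00) = £138.00 + 20.8% × £9310.00 = £2074.48
Difference: |£1149.22 − £2074.48| = £925.26 (higher under M)

£925.26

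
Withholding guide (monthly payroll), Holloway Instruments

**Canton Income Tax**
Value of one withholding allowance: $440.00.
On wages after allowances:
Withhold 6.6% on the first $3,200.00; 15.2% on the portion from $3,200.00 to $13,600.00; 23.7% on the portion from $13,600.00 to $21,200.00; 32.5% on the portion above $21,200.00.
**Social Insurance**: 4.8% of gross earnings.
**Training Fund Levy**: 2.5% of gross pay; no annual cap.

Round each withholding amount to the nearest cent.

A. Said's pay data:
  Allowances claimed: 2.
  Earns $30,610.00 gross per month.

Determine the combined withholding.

Canton Income Tax: taxable = $30,610.00 − 2×$440.00 = $29,730.00
  $3,593.20 + 32.5% × ($29,730.00 − $21,200.00) = $3,593.20 + 32.5% × $8,530.00 = $6,365.45
Social Insurance: 4.8% × $30,610.00 = $1,469.28
Training Fund Levy: 2.5% × $30,610.00 = $765.25
Total: $6,365.45 + $1,469.28 + $765.25 = $8,599.98

$8,599.98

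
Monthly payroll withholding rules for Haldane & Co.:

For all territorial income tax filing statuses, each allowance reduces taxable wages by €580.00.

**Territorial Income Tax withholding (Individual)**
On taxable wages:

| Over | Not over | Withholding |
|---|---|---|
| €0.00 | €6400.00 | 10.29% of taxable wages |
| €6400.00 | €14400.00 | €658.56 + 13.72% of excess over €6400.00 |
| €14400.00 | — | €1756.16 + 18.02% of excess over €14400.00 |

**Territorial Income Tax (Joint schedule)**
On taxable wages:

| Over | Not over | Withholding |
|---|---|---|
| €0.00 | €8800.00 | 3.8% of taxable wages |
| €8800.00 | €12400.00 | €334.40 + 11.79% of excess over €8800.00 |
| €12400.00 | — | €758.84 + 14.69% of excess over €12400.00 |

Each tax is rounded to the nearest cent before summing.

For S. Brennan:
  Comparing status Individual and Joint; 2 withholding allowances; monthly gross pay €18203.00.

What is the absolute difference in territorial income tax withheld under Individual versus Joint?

Territorial Income Tax (Individual): taxable = €18203.00 − 2×€580.00 = €17043.00
  €1756.16 + 18.02% × (€17043.00 − €14400.00) = €1756.16 + 18.02% × €2643.00 = €2232.43
Territorial Income Tax (Joint): taxable = €18203.00 − 2×€580.00 = €17043.00
  €758.84 + 14.69% × (€17043.00 − €12400.00) = €758.84 + 14.69% × €4643.00 = €1440.90
Difference: |€2232.43 − €1440.90| = €791.53 (higher under Individual)

€791.53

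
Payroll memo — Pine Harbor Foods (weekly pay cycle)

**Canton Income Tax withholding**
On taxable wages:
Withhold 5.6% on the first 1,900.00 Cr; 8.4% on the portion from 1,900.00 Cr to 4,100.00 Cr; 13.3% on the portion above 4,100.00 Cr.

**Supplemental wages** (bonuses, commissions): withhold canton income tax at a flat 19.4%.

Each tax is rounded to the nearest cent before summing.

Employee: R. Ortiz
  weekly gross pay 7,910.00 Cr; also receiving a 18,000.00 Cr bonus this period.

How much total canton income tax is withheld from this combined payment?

Canton Income Tax: taxable = 7,910.00 Cr
  291.20 Cr + 13.3% × (7,910.00 Cr − 4,100.00 Cr) = 291.20 Cr + 13.3% × 3,810.00 Cr = 797.93 Cr
Supplemental (19.4% flat on bonus): 19.4% × 18,000.00 Cr = 3,492.00 Cr
Total canton income tax: 797.93 Cr + 3,492.00 Cr = 4,289.93 Cr

4,289.93 Cr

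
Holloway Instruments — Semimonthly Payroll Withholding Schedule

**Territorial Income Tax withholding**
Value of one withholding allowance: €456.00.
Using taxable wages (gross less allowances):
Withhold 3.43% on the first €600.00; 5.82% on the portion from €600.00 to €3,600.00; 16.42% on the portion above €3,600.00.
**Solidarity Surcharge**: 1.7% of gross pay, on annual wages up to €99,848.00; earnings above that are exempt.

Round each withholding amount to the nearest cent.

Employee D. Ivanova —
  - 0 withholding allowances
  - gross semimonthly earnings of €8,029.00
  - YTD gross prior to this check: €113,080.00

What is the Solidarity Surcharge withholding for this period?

€0.00

Solidarity Surcharge: YTD €113,080.00 ≥ cap €99,848.00 → €0.00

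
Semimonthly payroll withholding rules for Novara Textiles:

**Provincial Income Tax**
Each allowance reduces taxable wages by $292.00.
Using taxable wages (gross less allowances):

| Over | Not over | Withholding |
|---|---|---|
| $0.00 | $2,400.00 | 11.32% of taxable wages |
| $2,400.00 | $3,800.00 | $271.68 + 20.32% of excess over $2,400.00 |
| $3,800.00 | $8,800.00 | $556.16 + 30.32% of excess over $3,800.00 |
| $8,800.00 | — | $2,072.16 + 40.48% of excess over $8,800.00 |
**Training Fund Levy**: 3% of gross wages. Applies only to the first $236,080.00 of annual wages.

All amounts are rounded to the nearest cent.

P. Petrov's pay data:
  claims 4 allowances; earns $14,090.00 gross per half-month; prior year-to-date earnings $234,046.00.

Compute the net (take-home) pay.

Provincial Income Tax: taxable = $14,090.00 − 4×$292.00 = $12,922.00
  $2,072.16 + 40.48% × ($12,922.00 − $8,800.00) = $2,072.16 + 40.48% × $4,122.00 = $3,740.75
Training Fund Levy: cap $236,080.00 − YTD $234,046.00 = $2,034.00 subject; 3% × $2,034.00 = $61.02
Total withheld: $3,740.75 + $61.02 = $3,801.77
Net pay: $14,090.00 − $3,801.77 = $10,288.23

$10,288.23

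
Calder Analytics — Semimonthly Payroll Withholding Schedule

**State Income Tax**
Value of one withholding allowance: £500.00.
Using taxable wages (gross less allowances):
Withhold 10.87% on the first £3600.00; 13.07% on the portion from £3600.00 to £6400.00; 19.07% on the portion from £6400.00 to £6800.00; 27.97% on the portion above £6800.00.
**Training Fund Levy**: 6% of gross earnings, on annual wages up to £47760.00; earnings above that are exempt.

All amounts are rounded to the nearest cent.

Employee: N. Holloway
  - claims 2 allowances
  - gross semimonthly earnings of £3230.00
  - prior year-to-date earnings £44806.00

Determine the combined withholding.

£419.64

State Income Tax: taxable = £3230.00 − 2×£500.00 = £2230.00
  10.87% × £2230.00 = £242.40
Training Fund Levy: cap £47760.00 − YTD £44806.00 = £2954.00 subject; 6% × £2954.00 = £177.24
Total: £242.40 + £177.24 = £419.64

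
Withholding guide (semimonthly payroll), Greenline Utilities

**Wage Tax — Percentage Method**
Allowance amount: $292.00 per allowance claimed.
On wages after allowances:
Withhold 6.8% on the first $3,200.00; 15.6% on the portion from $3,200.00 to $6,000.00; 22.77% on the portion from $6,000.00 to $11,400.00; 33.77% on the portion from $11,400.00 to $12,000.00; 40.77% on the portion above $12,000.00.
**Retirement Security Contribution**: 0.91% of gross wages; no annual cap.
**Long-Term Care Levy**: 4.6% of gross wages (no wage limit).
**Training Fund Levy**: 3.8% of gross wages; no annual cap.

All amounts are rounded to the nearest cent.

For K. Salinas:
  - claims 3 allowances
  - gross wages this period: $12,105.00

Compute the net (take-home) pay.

$9,132.98

Wage Tax: taxable = $12,105.00 − 3×$292.00 = $11,229.00
  $654.40 + 22.77% × ($11,229.00 − $6,000.00) = $654.40 + 22.77% × $5,229.00 = $1,845.04
Retirement Security Contribution: 0.91% × $12,105.00 = $110.16
Long-Term Care Levy: 4.6% × $12,105.00 = $556.83
Training Fund Levy: 3.8% × $12,105.00 = $459.99
Total withheld: $1,845.04 + $110.16 + $556.83 + $459.99 = $2,972.02
Net pay: $12,105.00 − $2,972.02 = $9,132.98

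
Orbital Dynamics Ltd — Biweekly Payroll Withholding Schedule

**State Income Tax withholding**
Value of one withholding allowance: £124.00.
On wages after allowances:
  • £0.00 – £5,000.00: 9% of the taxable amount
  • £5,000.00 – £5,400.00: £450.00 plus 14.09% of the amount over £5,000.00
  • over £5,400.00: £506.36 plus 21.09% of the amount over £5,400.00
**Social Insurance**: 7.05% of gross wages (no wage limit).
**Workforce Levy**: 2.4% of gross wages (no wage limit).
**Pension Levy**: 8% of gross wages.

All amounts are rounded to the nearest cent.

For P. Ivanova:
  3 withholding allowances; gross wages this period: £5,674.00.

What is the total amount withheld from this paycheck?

£1,482.67

State Income Tax: taxable = £5,674.00 − 3×£124.00 = £5,302.00
  £450.00 + 14.09% × (£5,302.00 − £5,000.00) = £450.00 + 14.09% × £302.00 = £492.55
Social Insurance: 7.05% × £5,674.00 = £400.02
Workforce Levy: 2.4% × £5,674.00 = £136.18
Pension Levy: 8% × £5,674.00 = £453.92
Total: £492.55 + £400.02 + £136.18 + £453.92 = £1,482.67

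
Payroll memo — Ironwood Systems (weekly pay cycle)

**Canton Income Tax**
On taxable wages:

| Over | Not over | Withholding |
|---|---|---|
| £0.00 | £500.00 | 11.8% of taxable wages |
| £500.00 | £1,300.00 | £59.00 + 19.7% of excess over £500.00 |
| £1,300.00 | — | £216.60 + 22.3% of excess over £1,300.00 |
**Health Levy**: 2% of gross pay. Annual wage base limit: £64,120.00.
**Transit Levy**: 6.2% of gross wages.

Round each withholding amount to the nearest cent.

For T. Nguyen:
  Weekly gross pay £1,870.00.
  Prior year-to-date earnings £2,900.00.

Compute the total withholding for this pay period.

£497.05

Canton Income Tax: taxable = £1,870.00
  £216.60 + 22.3% × (£1,870.00 − £1,300.00) = £216.60 + 22.3% × £570.00 = £343.71
Health Levy: 2% × £1,870.00 = £37.40
Transit Levy: 6.2% × £1,870.00 = £115.94
Total: £343.71 + £37.40 + £115.94 = £497.05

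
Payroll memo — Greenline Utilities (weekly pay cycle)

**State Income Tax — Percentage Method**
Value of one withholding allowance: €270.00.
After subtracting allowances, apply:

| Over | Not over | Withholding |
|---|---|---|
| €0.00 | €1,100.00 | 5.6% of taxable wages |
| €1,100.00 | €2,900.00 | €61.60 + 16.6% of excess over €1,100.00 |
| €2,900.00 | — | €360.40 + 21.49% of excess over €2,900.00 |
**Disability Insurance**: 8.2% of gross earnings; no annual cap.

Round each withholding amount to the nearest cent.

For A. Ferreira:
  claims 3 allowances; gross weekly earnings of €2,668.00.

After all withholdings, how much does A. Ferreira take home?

€2,261.79

State Income Tax: taxable = €2,668.00 − 3×€270.00 = €1,858.00
  €61.60 + 16.6% × (€1,858.00 − €1,100.00) = €61.60 + 16.6% × €758.00 = €187.43
Disability Insurance: 8.2% × €2,668.00 = €218.78
Total withheld: €187.43 + €218.78 = €406.21
Net pay: €2,668.00 − €406.21 = €2,261.79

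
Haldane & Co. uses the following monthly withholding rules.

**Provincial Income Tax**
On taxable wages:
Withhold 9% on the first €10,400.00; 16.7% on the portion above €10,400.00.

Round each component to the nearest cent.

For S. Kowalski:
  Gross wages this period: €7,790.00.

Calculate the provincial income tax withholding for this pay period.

Provincial Income Tax: taxable = €7,790.00
  9% × €7,790.00 = €701.10

€701.10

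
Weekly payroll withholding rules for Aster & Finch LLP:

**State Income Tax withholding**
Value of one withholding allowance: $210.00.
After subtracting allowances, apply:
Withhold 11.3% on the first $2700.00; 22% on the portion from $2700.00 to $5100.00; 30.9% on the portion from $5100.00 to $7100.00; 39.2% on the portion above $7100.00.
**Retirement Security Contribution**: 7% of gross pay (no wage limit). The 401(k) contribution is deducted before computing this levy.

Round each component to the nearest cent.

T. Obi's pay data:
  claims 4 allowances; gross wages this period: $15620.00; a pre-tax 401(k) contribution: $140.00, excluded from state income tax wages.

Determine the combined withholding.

$5490.38

State Income Tax: taxable = $15620.00 − $140.00 − 4×$210.00 = $14640.00
  $1451.10 + 39.2% × ($14640.00 − $7100.00) = $1451.10 + 39.2% × $7540.00 = $4406.78
Retirement Security Contribution: 7% × $15480.00 = $1083.60
Total: $4406.78 + $1083.60 = $5490.38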